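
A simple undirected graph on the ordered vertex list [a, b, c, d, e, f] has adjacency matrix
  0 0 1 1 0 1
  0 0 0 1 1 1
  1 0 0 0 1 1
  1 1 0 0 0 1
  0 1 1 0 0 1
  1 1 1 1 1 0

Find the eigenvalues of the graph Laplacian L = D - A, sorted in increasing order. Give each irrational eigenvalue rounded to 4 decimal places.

Each diagonal entry of L is the vertex degree and each off-diagonal entry is -1 where an edge is present, 0 otherwise; in the order [a, b, c, d, e, f] the diagonal is [3, 3, 3, 3, 3, 5]. Diagonalising L (or applying a numerical eigensolver to the 6x6 matrix) gives the spectrum above. The eigenvalues sum to 20, which equals trace(L) = 2|E|. There is one zero in the spectrum, matching the 1 component.

[0, 2.3820, 2.3820, 4.6180, 4.6180, 6]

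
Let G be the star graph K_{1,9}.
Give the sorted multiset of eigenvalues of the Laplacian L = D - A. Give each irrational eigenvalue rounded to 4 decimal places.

The graph has 10 vertices and degree multiset [9, 1, 1, 1, 1, 1, 1, 1, 1, 1]; D is the diagonal matrix of degrees and L = D - A. The multiplicity of 0 as a Laplacian eigenvalue equals the number of connected components.

[0, 1, 1, 1, 1, 1, 1, 1, 1, 10]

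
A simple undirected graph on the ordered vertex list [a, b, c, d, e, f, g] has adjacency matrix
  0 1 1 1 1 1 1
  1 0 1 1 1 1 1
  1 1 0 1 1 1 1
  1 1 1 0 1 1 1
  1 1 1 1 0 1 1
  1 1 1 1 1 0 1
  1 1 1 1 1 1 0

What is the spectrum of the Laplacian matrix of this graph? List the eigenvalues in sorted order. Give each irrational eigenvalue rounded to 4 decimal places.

Each diagonal entry of L is the vertex degree and each off-diagonal entry is -1 where an edge is present, 0 otherwise; in the order [a, b, c, d, e, f, g] the diagonal is [6, 6, 6, 6, 6, 6, 6]. The multiplicity of 0 as a Laplacian eigenvalue equals the number of connected components. The single zero eigenvalue shows the graph is connected.

[0, 7, 7, 7, 7, 7, 7]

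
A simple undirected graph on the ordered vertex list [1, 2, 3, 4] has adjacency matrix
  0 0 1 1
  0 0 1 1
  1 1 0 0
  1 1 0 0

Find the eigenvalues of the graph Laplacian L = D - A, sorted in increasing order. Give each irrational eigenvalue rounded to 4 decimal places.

With the vertex order [1, 2, 3, 4], the degrees are [2, 2, 2, 2], giving D = diag(2, 2, 2, 2) and L = D - A. L is symmetric positive semidefinite, so every eigenvalue is real and nonnegative. By the matrix-tree theorem the graph has (1/4) * product of the nonzero eigenvalues = 4 spanning trees. The largest eigenvalue, 4, is at most the vertex count 4.

[0, 2, 2, 4]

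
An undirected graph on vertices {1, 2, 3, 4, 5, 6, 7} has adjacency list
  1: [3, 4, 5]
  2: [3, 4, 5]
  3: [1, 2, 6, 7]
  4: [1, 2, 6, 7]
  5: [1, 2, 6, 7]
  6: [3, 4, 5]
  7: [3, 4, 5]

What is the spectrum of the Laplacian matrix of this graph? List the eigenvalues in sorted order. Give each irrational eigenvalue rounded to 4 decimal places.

Reading degrees in the order [1, 2, 3, 4, 5, 6, 7] gives [3, 3, 4, 4, 4, 3, 3]; set D = diag(3, 3, 4, 4, 4, 3, 3) and form L = D - A. L is symmetric positive semidefinite, so every eigenvalue is real and nonnegative. The largest eigenvalue, 7, is at most the vertex count 7.

[0, 3, 3, 3, 4, 4, 7]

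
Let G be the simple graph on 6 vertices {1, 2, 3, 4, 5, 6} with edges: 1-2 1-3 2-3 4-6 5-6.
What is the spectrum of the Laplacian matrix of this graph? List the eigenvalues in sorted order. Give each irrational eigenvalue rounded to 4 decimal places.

[0, 0, 1, 3, 3, 3]

With the vertex order [1, 2, 3, 4, 5, 6], the degrees are [2, 2, 2, 1, 1, 2], giving D = diag(2, 2, 2, 1, 1, 2) and L = D - A. L is symmetric positive semidefinite, so every eigenvalue is real and nonnegative. The 2 zero eigenvalues correspond to the 2 connected components.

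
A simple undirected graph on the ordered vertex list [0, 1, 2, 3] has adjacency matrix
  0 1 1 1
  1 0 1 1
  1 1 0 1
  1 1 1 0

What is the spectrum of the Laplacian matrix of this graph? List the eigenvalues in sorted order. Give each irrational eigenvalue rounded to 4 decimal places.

[0, 4, 4, 4]

With the vertex order [0, 1, 2, 3], the degrees are [3, 3, 3, 3], giving D = diag(3, 3, 3, 3) and L = D - A. Since every row of L sums to 0, the all-ones vector is in the kernel and 0 is an eigenvalue. The single zero eigenvalue shows the graph is connected. The largest eigenvalue, 4, is at most the vertex count 4.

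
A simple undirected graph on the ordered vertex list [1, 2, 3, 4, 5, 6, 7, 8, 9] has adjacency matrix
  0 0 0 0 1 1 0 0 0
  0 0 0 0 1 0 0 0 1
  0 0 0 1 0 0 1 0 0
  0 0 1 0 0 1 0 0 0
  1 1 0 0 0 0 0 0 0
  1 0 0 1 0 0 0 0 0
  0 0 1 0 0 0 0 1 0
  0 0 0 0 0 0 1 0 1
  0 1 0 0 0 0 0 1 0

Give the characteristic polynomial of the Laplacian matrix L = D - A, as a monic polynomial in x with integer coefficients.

x^9 - 18x^8 + 135x^7 - 546x^6 + 1287x^5 - 1782x^4 + 1386x^3 - 540x^2 + 81x

With the vertex order [1, 2, 3, 4, 5, 6, 7, 8, 9], the degrees are [2, 2, 2, 2, 2, 2, 2, 2, 2], giving D = diag(2, 2, 2, 2, 2, 2, 2, 2, 2) and L = D - A. Computing det(xI - L) by cofactor expansion (or equivalently via sum-over-permutations) gives x^9 - 18x^8 + 135x^7 - 546x^6 + 1287x^5 - 1782x^4 + 1386x^3 - 540x^2 + 81x. The coefficient of x^8 equals -trace(L) = -18, matching the sum of degrees. The eigenvalues sum to 18, which equals trace(L) = 2|E|.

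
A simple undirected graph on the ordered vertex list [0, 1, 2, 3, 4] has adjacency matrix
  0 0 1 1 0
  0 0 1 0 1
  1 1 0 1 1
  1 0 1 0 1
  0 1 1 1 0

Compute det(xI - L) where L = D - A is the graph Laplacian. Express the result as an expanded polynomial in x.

Each diagonal entry of L is the vertex degree and each off-diagonal entry is -1 where an edge is present, 0 otherwise; in the order [0, 1, 2, 3, 4] the diagonal is [2, 2, 4, 3, 3]. Computing det(xI - L) by cofactor expansion (or equivalently via sum-over-permutations) gives x^5 - 14x^4 + 70x^3 - 146x^2 + 105x. The constant term is 0 because L is singular (the all-ones vector lies in its kernel).

x^5 - 14x^4 + 70x^3 - 146x^2 + 105x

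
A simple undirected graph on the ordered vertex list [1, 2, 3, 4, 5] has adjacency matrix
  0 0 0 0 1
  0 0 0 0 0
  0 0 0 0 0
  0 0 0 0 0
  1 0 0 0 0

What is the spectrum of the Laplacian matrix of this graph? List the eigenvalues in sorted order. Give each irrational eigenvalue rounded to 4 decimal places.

Each diagonal entry of L is the vertex degree and each off-diagonal entry is -1 where an edge is present, 0 otherwise; in the order [1, 2, 3, 4, 5] the diagonal is [1, 0, 0, 0, 1]. The multiplicity of 0 as a Laplacian eigenvalue equals the number of connected components. The 4 zero eigenvalues correspond to the 4 connected components. The eigenvalues sum to 2, which equals trace(L) = 2|E|.

[0, 0, 0, 0, 2]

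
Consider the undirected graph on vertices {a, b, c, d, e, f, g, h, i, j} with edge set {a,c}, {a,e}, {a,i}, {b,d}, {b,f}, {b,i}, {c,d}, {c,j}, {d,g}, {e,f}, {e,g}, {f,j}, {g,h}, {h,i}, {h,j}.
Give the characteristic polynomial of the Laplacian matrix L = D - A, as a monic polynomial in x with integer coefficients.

x^10 - 30x^9 + 390x^8 - 2880x^7 + 13305x^6 - 39882x^5 + 77640x^4 - 94800x^3 + 66000x^2 - 20000x

Reading degrees in the order [a, b, c, d, e, f, g, h, i, j] gives [3, 3, 3, 3, 3, 3, 3, 3, 3, 3]; set D = diag(3, 3, 3, 3, 3, 3, 3, 3, 3, 3) and form L = D - A. The eigenvalues of L are [0, 2, 2, 2, 2, 2, 5, 5, 5, 5]; the characteristic polynomial is the product of (x - lambda_i), which multiplies out to x^10 - 30x^9 + 390x^8 - 2880x^7 + 13305x^6 - 39882x^5 + 77640x^4 - 94800x^3 + 66000x^2 - 20000x. Since p(0) = det(-L) = 0, x divides p(x). The eigenvalues sum to 30, which equals trace(L) = 2|E|.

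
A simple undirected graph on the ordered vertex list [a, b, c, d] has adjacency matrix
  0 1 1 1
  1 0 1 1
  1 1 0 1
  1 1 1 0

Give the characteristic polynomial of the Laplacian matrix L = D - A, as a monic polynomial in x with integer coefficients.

x^4 - 12x^3 + 48x^2 - 64x

With the vertex order [a, b, c, d], the degrees are [3, 3, 3, 3], giving D = diag(3, 3, 3, 3) and L = D - A. Computing det(xI - L) by cofactor expansion (or equivalently via sum-over-permutations) gives x^4 - 12x^3 + 48x^2 - 64x. The coefficient of x^3 equals -trace(L) = -12, matching the sum of degrees. There is one zero in the spectrum, matching the 1 component.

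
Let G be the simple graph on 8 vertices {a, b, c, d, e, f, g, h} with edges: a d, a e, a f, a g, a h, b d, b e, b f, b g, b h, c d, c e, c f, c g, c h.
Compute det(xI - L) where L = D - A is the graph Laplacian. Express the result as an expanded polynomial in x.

Each diagonal entry of L is the vertex degree and each off-diagonal entry is -1 where an edge is present, 0 otherwise; in the order [a, b, c, d, e, f, g, h] the diagonal is [5, 5, 5, 3, 3, 3, 3, 3]. Computing det(xI - L) by cofactor expansion (or equivalently via sum-over-permutations) gives x^8 - 30x^7 + 375x^6 - 2540x^5 + 10095x^4 - 23598x^3 + 30105x^2 - 16200x. Since p(0) = det(-L) = 0, x divides p(x). By the matrix-tree theorem the graph has (1/8) * product of the nonzero eigenvalues = 2025 spanning trees. The largest eigenvalue, 8, is at most the vertex count 8.

x^8 - 30x^7 + 375x^6 - 2540x^5 + 10095x^4 - 23598x^3 + 30105x^2 - 16200x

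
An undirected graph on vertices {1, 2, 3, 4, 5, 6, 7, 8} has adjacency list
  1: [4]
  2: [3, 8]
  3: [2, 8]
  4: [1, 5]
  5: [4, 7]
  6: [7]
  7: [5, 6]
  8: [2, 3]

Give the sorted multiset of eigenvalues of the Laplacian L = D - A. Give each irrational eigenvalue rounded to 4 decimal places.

Each diagonal entry of L is the vertex degree and each off-diagonal entry is -1 where an edge is present, 0 otherwise; in the order [1, 2, 3, 4, 5, 6, 7, 8] the diagonal is [1, 2, 2, 2, 2, 1, 2, 2]. Diagonalising L (or applying a numerical eigensolver to the 8x8 matrix) gives the spectrum above. The 2 zero eigenvalues correspond to the 2 connected components. The eigenvalues sum to 14, which equals trace(L) = 2|E|.

[0, 0, 0.3820, 1.3820, 2.6180, 3, 3, 3.6180]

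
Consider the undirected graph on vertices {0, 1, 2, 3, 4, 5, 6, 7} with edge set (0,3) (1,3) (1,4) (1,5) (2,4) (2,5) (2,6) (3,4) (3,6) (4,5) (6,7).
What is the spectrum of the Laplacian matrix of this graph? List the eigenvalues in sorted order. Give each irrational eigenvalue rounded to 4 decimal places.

With the vertex order [0, 1, 2, 3, 4, 5, 6, 7], the degrees are [1, 3, 3, 4, 4, 3, 3, 1], giving D = diag(1, 3, 3, 4, 4, 3, 3, 1) and L = D - A. Since every row of L sums to 0, the all-ones vector is in the kernel and 0 is an eigenvalue. The single zero eigenvalue shows the graph is connected. The eigenvalues sum to 22, which equals trace(L) = 2|E|.

[0, 0.6571, 0.8751, 2.5293, 3, 4.3633, 4.8136, 5.7616]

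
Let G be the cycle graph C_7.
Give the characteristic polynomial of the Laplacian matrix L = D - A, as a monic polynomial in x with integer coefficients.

The graph has 7 vertices and degree multiset [2, 2, 2, 2, 2, 2, 2]; D is the diagonal matrix of degrees and L = D - A. L has integer entries, so p(x) = det(xI - L) has integer coefficients. Expanding the determinant yields x^7 - 14x^6 + 77x^5 - 210x^4 + 294x^3 - 196x^2 + 49x. The coefficient of x^6 equals -trace(L) = -14, matching the sum of degrees. There is one zero in the spectrum, matching the 1 component. The eigenvalues sum to 14, which equals trace(L) = 2|E|.

x^7 - 14x^6 + 77x^5 - 210x^4 + 294x^3 - 196x^2 + 49x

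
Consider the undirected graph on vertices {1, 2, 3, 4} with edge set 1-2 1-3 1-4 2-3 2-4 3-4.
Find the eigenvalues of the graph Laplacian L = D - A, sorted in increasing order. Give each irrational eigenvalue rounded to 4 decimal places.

Each diagonal entry of L is the vertex degree and each off-diagonal entry is -1 where an edge is present, 0 otherwise; in the order [1, 2, 3, 4] the diagonal is [3, 3, 3, 3]. Diagonalising L (or applying a numerical eigensolver to the 4x4 matrix) gives the spectrum above. The single zero eigenvalue shows the graph is connected.

[0, 4, 4, 4]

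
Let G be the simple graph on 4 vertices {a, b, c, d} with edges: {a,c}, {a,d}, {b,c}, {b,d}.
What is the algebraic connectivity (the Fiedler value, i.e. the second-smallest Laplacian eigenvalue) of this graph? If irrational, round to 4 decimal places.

With the vertex order [a, b, c, d], the degrees are [2, 2, 2, 2], giving D = diag(2, 2, 2, 2) and L = D - A. Computing the eigenvalues of L and sorting gives [0, 2, 2, 4]. The Fiedler value lambda_2 = 2 is strictly positive, so the graph is connected. The eigenvalues sum to 8, which equals trace(L) = 2|E|.

2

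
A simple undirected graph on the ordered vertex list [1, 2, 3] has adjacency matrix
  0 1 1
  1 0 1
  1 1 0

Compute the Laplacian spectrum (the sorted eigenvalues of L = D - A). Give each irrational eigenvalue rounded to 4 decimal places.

[0, 3, 3]

Reading degrees in the order [1, 2, 3] gives [2, 2, 2]; set D = diag(2, 2, 2) and form L = D - A. Since every row of L sums to 0, the all-ones vector is in the kernel and 0 is an eigenvalue. There is one zero in the spectrum, matching the 1 component.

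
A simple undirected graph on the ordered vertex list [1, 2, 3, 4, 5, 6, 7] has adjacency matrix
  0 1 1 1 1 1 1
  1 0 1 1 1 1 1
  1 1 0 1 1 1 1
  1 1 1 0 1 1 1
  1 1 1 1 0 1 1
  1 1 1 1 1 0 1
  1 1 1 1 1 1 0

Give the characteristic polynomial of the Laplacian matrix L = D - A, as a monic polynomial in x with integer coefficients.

Each diagonal entry of L is the vertex degree and each off-diagonal entry is -1 where an edge is present, 0 otherwise; in the order [1, 2, 3, 4, 5, 6, 7] the diagonal is [6, 6, 6, 6, 6, 6, 6]. L has integer entries, so p(x) = det(xI - L) has integer coefficients. Expanding the determinant yields x^7 - 42x^6 + 735x^5 - 6860x^4 + 36015x^3 - 100842x^2 + 117649x. Since p(0) = det(-L) = 0, x divides p(x). The eigenvalues sum to 42, which equals trace(L) = 2|E|.

x^7 - 42x^6 + 735x^5 - 6860x^4 + 36015x^3 - 100842x^2 + 117649x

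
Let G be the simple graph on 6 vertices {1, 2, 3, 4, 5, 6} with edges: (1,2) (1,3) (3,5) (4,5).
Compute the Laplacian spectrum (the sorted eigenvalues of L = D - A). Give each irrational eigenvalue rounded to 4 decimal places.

Each diagonal entry of L is the vertex degree and each off-diagonal entry is -1 where an edge is present, 0 otherwise; in the order [1, 2, 3, 4, 5, 6] the diagonal is [2, 1, 2, 1, 2, 0]. L is symmetric positive semidefinite, so every eigenvalue is real and nonnegative. The 2 zero eigenvalues correspond to the 2 connected components.

[0, 0, 0.3820, 1.3820, 2.6180, 3.6180]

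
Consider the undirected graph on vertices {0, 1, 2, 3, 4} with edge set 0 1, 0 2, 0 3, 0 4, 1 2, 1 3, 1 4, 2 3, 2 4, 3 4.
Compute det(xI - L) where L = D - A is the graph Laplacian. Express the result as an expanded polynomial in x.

Reading degrees in the order [0, 1, 2, 3, 4] gives [4, 4, 4, 4, 4]; set D = diag(4, 4, 4, 4, 4) and form L = D - A. L has integer entries, so p(x) = det(xI - L) has integer coefficients. Expanding the determinant yields x^5 - 20x^4 + 150x^3 - 500x^2 + 625x. The coefficient of x^4 equals -trace(L) = -20, matching the sum of degrees. There is one zero in the spectrum, matching the 1 component.

x^5 - 20x^4 + 150x^3 - 500x^2 + 625x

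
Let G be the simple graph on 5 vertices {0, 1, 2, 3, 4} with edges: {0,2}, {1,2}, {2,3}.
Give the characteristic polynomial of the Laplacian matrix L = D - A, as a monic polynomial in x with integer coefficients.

x^5 - 6x^4 + 9x^3 - 4x^2

With the vertex order [0, 1, 2, 3, 4], the degrees are [1, 1, 3, 1, 0], giving D = diag(1, 1, 3, 1, 0) and L = D - A. Computing det(xI - L) by cofactor expansion (or equivalently via sum-over-permutations) gives x^5 - 6x^4 + 9x^3 - 4x^2. The constant term is 0 because L is singular (the all-ones vector lies in its kernel). The largest eigenvalue, 4, is at most the vertex count 5. There are 2 zeros in the spectrum, matching the 2 components.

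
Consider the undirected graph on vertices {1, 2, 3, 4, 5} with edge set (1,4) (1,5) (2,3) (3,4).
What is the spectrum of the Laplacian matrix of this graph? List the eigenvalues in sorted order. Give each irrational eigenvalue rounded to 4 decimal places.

[0, 0.3820, 1.3820, 2.6180, 3.6180]

With the vertex order [1, 2, 3, 4, 5], the degrees are [2, 1, 2, 2, 1], giving D = diag(2, 1, 2, 2, 1) and L = D - A. Diagonalising L (or applying a numerical eigensolver to the 5x5 matrix) gives the spectrum above. The single zero eigenvalue shows the graph is connected. By the matrix-tree theorem the graph has (1/5) * product of the nonzero eigenvalues = 1 spanning tree.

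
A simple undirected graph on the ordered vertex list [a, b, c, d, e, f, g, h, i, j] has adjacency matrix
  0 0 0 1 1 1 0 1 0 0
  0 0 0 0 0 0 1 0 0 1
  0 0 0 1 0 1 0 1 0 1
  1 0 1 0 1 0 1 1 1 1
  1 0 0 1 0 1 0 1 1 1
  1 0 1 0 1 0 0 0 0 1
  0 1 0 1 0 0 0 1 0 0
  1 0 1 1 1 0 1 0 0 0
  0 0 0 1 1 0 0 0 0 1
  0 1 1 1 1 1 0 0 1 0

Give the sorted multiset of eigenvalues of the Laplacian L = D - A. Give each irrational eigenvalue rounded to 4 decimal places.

Each diagonal entry of L is the vertex degree and each off-diagonal entry is -1 where an edge is present, 0 otherwise; in the order [a, b, c, d, e, f, g, h, i, j] the diagonal is [4, 2, 4, 7, 6, 4, 3, 5, 3, 6]. Since every row of L sums to 0, the all-ones vector is in the kernel and 0 is an eigenvalue. The largest eigenvalue, 8.3169, is at most the vertex count 10.

[0, 1.4937, 2.6403, 2.9883, 3.7358, 4.6241, 6.0507, 6.5128, 7.6375, 8.3169]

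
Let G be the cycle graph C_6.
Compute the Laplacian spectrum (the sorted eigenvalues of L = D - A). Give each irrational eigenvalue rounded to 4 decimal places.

[0, 1, 1, 3, 3, 4]

The graph has 6 vertices and degree multiset [2, 2, 2, 2, 2, 2]; D is the diagonal matrix of degrees and L = D - A. The multiplicity of 0 as a Laplacian eigenvalue equals the number of connected components. There is one zero in the spectrum, matching the 1 component.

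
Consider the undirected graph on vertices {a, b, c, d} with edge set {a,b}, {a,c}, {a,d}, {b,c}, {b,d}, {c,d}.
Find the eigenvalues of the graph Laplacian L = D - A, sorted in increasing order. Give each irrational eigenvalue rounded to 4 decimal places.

[0, 4, 4, 4]

Reading degrees in the order [a, b, c, d] gives [3, 3, 3, 3]; set D = diag(3, 3, 3, 3) and form L = D - A. L is symmetric positive semidefinite, so every eigenvalue is real and nonnegative. There is one zero in the spectrum, matching the 1 component.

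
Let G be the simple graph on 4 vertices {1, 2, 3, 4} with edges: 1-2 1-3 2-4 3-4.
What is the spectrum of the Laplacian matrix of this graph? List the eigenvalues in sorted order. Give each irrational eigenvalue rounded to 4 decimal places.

[0, 2, 2, 4]

Each diagonal entry of L is the vertex degree and each off-diagonal entry is -1 where an edge is present, 0 otherwise; in the order [1, 2, 3, 4] the diagonal is [2, 2, 2, 2]. Since every row of L sums to 0, the all-ones vector is in the kernel and 0 is an eigenvalue. The single zero eigenvalue shows the graph is connected. By the matrix-tree theorem the graph has (1/4) * product of the nonzero eigenvalues = 4 spanning trees.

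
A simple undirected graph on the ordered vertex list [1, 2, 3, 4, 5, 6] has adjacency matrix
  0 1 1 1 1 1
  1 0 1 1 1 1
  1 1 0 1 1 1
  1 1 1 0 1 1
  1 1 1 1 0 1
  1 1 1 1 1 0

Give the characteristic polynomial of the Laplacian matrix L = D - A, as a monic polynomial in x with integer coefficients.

Each diagonal entry of L is the vertex degree and each off-diagonal entry is -1 where an edge is present, 0 otherwise; in the order [1, 2, 3, 4, 5, 6] the diagonal is [5, 5, 5, 5, 5, 5]. Computing det(xI - L) by cofactor expansion (or equivalently via sum-over-permutations) gives x^6 - 30x^5 + 360x^4 - 2160x^3 + 6480x^2 - 7776x. Since p(0) = det(-L) = 0, x divides p(x). The largest eigenvalue, 6, is at most the vertex count 6.

x^6 - 30x^5 + 360x^4 - 2160x^3 + 6480x^2 - 7776x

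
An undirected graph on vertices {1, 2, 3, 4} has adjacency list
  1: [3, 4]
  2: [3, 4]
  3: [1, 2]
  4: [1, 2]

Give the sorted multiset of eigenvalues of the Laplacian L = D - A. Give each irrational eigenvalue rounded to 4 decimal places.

Reading degrees in the order [1, 2, 3, 4] gives [2, 2, 2, 2]; set D = diag(2, 2, 2, 2) and form L = D - A. The multiplicity of 0 as a Laplacian eigenvalue equals the number of connected components. The single zero eigenvalue shows the graph is connected. The largest eigenvalue, 4, is at most the vertex count 4. There is one zero in the spectrum, matching the 1 component.

[0, 2, 2, 4]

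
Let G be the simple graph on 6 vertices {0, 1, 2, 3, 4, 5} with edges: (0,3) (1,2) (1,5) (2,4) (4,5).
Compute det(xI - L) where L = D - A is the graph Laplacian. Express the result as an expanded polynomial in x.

Each diagonal entry of L is the vertex degree and each off-diagonal entry is -1 where an edge is present, 0 otherwise; in the order [0, 1, 2, 3, 4, 5] the diagonal is [1, 2, 2, 1, 2, 2]. The eigenvalues of L are [0, 0, 2, 2, 2, 4]; the characteristic polynomial is the product of (x - lambda_i), which multiplies out to x^6 - 10x^5 + 36x^4 - 56x^3 + 32x^2. The coefficient of x^5 equals -trace(L) = -10, matching the sum of degrees. The largest eigenvalue, 4, is at most the vertex count 6.

x^6 - 10x^5 + 36x^4 - 56x^3 + 32x^2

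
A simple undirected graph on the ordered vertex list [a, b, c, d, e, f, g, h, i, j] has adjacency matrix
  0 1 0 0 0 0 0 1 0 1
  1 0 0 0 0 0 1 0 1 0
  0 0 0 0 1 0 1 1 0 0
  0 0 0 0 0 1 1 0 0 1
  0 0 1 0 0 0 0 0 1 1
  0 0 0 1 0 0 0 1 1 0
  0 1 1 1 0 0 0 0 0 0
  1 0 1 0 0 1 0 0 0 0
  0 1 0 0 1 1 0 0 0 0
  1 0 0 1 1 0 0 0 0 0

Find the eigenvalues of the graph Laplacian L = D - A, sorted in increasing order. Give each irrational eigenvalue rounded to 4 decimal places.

Reading degrees in the order [a, b, c, d, e, f, g, h, i, j] gives [3, 3, 3, 3, 3, 3, 3, 3, 3, 3]; set D = diag(3, 3, 3, 3, 3, 3, 3, 3, 3, 3) and form L = D - A. The multiplicity of 0 as a Laplacian eigenvalue equals the number of connected components. By the matrix-tree theorem the graph has (1/10) * product of the nonzero eigenvalues = 2000 spanning trees.

[0, 2, 2, 2, 2, 2, 5, 5, 5, 5]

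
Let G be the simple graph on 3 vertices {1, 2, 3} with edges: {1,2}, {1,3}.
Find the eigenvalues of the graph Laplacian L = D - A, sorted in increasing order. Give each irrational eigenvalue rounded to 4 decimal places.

Each diagonal entry of L is the vertex degree and each off-diagonal entry is -1 where an edge is present, 0 otherwise; in the order [1, 2, 3] the diagonal is [2, 1, 1]. L is symmetric positive semidefinite, so every eigenvalue is real and nonnegative. The eigenvalues sum to 4, which equals trace(L) = 2|E|.

[0, 1, 3]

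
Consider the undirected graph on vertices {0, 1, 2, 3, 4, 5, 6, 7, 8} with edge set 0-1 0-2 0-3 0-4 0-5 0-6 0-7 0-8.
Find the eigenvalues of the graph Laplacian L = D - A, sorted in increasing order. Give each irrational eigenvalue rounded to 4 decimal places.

[0, 1, 1, 1, 1, 1, 1, 1, 9]

With the vertex order [0, 1, 2, 3, 4, 5, 6, 7, 8], the degrees are [8, 1, 1, 1, 1, 1, 1, 1, 1], giving D = diag(8, 1, 1, 1, 1, 1, 1, 1, 1) and L = D - A. Since every row of L sums to 0, the all-ones vector is in the kernel and 0 is an eigenvalue. There is one zero in the spectrum, matching the 1 component. By the matrix-tree theorem the graph has (1/9) * product of the nonzero eigenvalues = 1 spanning tree.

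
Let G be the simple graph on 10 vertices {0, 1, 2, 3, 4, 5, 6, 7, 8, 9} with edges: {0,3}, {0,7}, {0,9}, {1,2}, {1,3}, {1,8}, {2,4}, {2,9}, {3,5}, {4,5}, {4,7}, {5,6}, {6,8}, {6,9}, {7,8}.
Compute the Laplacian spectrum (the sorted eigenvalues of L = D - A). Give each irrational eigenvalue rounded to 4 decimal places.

Reading degrees in the order [0, 1, 2, 3, 4, 5, 6, 7, 8, 9] gives [3, 3, 3, 3, 3, 3, 3, 3, 3, 3]; set D = diag(3, 3, 3, 3, 3, 3, 3, 3, 3, 3) and form L = D - A. Diagonalising L (or applying a numerical eigensolver to the 10x10 matrix) gives the spectrum above. The single zero eigenvalue shows the graph is connected. The largest eigenvalue, 5, is at most the vertex count 10.

[0, 2, 2, 2, 2, 2, 5, 5, 5, 5]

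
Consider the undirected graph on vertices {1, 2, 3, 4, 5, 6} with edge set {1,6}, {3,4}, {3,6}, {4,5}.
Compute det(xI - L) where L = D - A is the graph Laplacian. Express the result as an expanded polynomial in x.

x^6 - 8x^5 + 21x^4 - 20x^3 + 5x^2

Each diagonal entry of L is the vertex degree and each off-diagonal entry is -1 where an edge is present, 0 otherwise; in the order [1, 2, 3, 4, 5, 6] the diagonal is [1, 0, 2, 2, 1, 2]. L has integer entries, so p(x) = det(xI - L) has integer coefficients. Expanding the determinant yields x^6 - 8x^5 + 21x^4 - 20x^3 + 5x^2. The constant term is 0 because L is singular (the all-ones vector lies in its kernel).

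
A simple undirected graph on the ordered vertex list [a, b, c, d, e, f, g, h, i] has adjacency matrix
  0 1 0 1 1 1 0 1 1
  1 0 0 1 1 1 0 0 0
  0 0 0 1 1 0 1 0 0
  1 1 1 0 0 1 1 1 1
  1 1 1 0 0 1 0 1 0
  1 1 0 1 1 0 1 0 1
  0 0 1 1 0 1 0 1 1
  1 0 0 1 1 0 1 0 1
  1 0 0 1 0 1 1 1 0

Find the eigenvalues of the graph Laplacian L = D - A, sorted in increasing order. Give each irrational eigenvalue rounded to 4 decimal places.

[0, 2.7860, 3.4197, 4.8522, 5.8447, 6, 7, 7.6770, 8.4204]

With the vertex order [a, b, c, d, e, f, g, h, i], the degrees are [6, 4, 3, 7, 5, 6, 5, 5, 5], giving D = diag(6, 4, 3, 7, 5, 6, 5, 5, 5) and L = D - A. Diagonalising L (or applying a numerical eigensolver to the 9x9 matrix) gives the spectrum above. The single zero eigenvalue shows the graph is connected. The eigenvalues sum to 46, which equals trace(L) = 2|E|.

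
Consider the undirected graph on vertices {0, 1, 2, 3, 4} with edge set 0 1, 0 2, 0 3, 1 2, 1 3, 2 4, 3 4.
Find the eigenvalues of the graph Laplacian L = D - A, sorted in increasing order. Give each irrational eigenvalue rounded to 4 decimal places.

With the vertex order [0, 1, 2, 3, 4], the degrees are [3, 3, 3, 3, 2], giving D = diag(3, 3, 3, 3, 2) and L = D - A. L is symmetric positive semidefinite, so every eigenvalue is real and nonnegative.

[0, 2, 3, 4, 5]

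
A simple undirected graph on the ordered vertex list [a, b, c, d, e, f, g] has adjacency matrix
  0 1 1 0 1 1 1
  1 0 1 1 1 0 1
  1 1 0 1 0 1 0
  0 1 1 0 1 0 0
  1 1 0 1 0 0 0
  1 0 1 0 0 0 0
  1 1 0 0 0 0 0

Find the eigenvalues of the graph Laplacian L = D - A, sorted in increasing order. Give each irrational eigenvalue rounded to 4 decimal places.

Each diagonal entry of L is the vertex degree and each off-diagonal entry is -1 where an edge is present, 0 otherwise; in the order [a, b, c, d, e, f, g] the diagonal is [5, 5, 4, 3, 3, 2, 2]. Diagonalising L (or applying a numerical eigensolver to the 7x7 matrix) gives the spectrum above. The largest eigenvalue, 6.3128, is at most the vertex count 7. There is one zero in the spectrum, matching the 1 component.

[0, 1.6872, 1.9034, 3.4949, 4.5051, 6.0966, 6.3128]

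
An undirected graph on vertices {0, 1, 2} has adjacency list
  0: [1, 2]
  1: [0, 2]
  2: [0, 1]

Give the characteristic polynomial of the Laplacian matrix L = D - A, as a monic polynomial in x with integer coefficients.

x^3 - 6x^2 + 9x

With the vertex order [0, 1, 2], the degrees are [2, 2, 2], giving D = diag(2, 2, 2) and L = D - A. The eigenvalues of L are [0, 3, 3]; the characteristic polynomial is the product of (x - lambda_i), which multiplies out to x^3 - 6x^2 + 9x. The coefficient of x^2 equals -trace(L) = -6, matching the sum of degrees.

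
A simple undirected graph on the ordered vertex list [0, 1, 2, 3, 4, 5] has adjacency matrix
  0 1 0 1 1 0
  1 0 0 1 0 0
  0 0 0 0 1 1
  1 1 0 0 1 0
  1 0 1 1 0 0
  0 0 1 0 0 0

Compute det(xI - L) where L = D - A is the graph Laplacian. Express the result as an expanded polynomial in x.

Each diagonal entry of L is the vertex degree and each off-diagonal entry is -1 where an edge is present, 0 otherwise; in the order [0, 1, 2, 3, 4, 5] the diagonal is [3, 2, 2, 3, 3, 1]. L has integer entries, so p(x) = det(xI - L) has integer coefficients. Expanding the determinant yields x^6 - 14x^5 + 73x^4 - 172x^3 + 172x^2 - 48x. The constant term is 0 because L is singular (the all-ones vector lies in its kernel). The eigenvalues sum to 14, which equals trace(L) = 2|E|.

x^6 - 14x^5 + 73x^4 - 172x^3 + 172x^2 - 48x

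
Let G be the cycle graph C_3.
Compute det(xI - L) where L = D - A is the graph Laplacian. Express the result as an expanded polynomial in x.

x^3 - 6x^2 + 9x

The graph has 3 vertices and degree multiset [2, 2, 2]; D is the diagonal matrix of degrees and L = D - A. L has integer entries, so p(x) = det(xI - L) has integer coefficients. Expanding the determinant yields x^3 - 6x^2 + 9x. The coefficient of x^2 equals -trace(L) = -6, matching the sum of degrees. The eigenvalues sum to 6, which equals trace(L) = 2|E|. There is one zero in the spectrum, matching the 1 component.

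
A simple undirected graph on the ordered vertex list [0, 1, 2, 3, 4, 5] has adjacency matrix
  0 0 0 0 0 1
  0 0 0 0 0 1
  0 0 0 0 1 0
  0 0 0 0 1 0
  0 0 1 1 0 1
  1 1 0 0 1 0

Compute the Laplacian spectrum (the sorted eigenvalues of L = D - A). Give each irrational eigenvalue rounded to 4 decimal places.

Each diagonal entry of L is the vertex degree and each off-diagonal entry is -1 where an edge is present, 0 otherwise; in the order [0, 1, 2, 3, 4, 5] the diagonal is [1, 1, 1, 1, 3, 3]. Since every row of L sums to 0, the all-ones vector is in the kernel and 0 is an eigenvalue. The eigenvalues sum to 10, which equals trace(L) = 2|E|.

[0, 0.4384, 1, 1, 3, 4.5616]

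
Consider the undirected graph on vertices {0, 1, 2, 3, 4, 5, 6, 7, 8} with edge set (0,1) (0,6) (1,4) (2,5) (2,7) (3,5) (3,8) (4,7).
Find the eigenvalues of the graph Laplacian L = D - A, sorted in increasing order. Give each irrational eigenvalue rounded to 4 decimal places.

With the vertex order [0, 1, 2, 3, 4, 5, 6, 7, 8], the degrees are [2, 2, 2, 2, 2, 2, 1, 2, 1], giving D = diag(2, 2, 2, 2, 2, 2, 1, 2, 1) and L = D - A. Diagonalising L (or applying a numerical eigensolver to the 9x9 matrix) gives the spectrum above. The eigenvalues sum to 16, which equals trace(L) = 2|E|.

[0, 0.1206, 0.4679, 1, 1.6527, 2.3473, 3, 3.5321, 3.8794]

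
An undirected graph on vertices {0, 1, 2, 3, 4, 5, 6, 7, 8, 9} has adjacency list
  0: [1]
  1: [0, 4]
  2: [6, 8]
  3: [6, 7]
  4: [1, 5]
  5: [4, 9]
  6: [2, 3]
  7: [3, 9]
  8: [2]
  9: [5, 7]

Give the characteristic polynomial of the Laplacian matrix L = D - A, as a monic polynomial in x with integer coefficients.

Reading degrees in the order [0, 1, 2, 3, 4, 5, 6, 7, 8, 9] gives [1, 2, 2, 2, 2, 2, 2, 2, 1, 2]; set D = diag(1, 2, 2, 2, 2, 2, 2, 2, 1, 2) and form L = D - A. Computing det(xI - L) by cofactor expansion (or equivalently via sum-over-permutations) gives x^10 - 18x^9 + 136x^8 - 560x^7 + 1365x^6 - 2002x^5 + 1716x^4 - 792x^3 + 165x^2 - 10x. Since p(0) = det(-L) = 0, x divides p(x). The largest eigenvalue, 3.9021, is at most the vertex count 10. There is one zero in the spectrum, matching the 1 component.

x^10 - 18x^9 + 136x^8 - 560x^7 + 1365x^6 - 2002x^5 + 1716x^4 - 792x^3 + 165x^2 - 10x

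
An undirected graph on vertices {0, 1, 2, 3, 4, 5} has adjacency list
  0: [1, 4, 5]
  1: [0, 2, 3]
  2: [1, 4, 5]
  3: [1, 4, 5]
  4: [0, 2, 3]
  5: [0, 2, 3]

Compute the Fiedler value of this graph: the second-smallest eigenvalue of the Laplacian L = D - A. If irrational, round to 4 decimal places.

3

With the vertex order [0, 1, 2, 3, 4, 5], the degrees are [3, 3, 3, 3, 3, 3], giving D = diag(3, 3, 3, 3, 3, 3) and L = D - A. The smallest Laplacian eigenvalue is always 0. The next one, lambda_2 = 3, measures how hard the graph is to disconnect: larger values mean better connectivity. There is one zero in the spectrum, matching the 1 component.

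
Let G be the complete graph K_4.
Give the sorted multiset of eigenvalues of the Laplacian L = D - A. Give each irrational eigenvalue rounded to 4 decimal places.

[0, 4, 4, 4]

The graph has 4 vertices and degree multiset [3, 3, 3, 3]; D is the diagonal matrix of degrees and L = D - A. Diagonalising L (or applying a numerical eigensolver to the 4x4 matrix) gives the spectrum above. The single zero eigenvalue shows the graph is connected.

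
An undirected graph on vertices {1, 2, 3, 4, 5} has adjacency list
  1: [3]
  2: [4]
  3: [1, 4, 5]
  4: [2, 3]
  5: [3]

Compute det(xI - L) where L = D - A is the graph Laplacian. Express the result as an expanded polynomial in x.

x^5 - 8x^4 + 20x^3 - 18x^2 + 5x

Each diagonal entry of L is the vertex degree and each off-diagonal entry is -1 where an edge is present, 0 otherwise; in the order [1, 2, 3, 4, 5] the diagonal is [1, 1, 3, 2, 1]. Computing det(xI - L) by cofactor expansion (or equivalently via sum-over-permutations) gives x^5 - 8x^4 + 20x^3 - 18x^2 + 5x. Since p(0) = det(-L) = 0, x divides p(x).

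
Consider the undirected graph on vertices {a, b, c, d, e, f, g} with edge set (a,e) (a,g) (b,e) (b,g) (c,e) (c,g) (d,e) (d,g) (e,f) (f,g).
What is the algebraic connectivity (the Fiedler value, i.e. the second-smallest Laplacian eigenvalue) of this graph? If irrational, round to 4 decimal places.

2

Reading degrees in the order [a, b, c, d, e, f, g] gives [2, 2, 2, 2, 5, 2, 5]; set D = diag(2, 2, 2, 2, 5, 2, 5) and form L = D - A. Computing the eigenvalues of L and sorting gives [0, 2, 2, 2, 2, 5, 7]. The Fiedler value lambda_2 = 2 is strictly positive, so the graph is connected. By the matrix-tree theorem the graph has (1/7) * product of the nonzero eigenvalues = 80 spanning trees.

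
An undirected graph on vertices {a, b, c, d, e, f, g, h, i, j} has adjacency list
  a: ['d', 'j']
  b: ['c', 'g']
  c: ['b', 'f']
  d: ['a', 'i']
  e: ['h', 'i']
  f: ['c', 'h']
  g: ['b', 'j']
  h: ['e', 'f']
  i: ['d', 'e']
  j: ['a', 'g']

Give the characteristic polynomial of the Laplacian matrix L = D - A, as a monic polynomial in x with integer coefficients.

x^10 - 20x^9 + 170x^8 - 800x^7 + 2275x^6 - 4004x^5 + 4290x^4 - 2640x^3 + 825x^2 - 100x

Reading degrees in the order [a, b, c, d, e, f, g, h, i, j] gives [2, 2, 2, 2, 2, 2, 2, 2, 2, 2]; set D = diag(2, 2, 2, 2, 2, 2, 2, 2, 2, 2) and form L = D - A. L has integer entries, so p(x) = det(xI - L) has integer coefficients. Expanding the determinant yields x^10 - 20x^9 + 170x^8 - 800x^7 + 2275x^6 - 4004x^5 + 4290x^4 - 2640x^3 + 825x^2 - 100x. Since p(0) = det(-L) = 0, x divides p(x). There is one zero in the spectrum, matching the 1 component.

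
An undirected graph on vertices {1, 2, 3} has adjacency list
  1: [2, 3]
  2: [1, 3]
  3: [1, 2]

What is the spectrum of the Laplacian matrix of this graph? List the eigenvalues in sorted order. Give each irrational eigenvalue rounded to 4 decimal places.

[0, 3, 3]

Reading degrees in the order [1, 2, 3] gives [2, 2, 2]; set D = diag(2, 2, 2) and form L = D - A. Since every row of L sums to 0, the all-ones vector is in the kernel and 0 is an eigenvalue. By the matrix-tree theorem the graph has (1/3) * product of the nonzero eigenvalues = 3 spanning trees.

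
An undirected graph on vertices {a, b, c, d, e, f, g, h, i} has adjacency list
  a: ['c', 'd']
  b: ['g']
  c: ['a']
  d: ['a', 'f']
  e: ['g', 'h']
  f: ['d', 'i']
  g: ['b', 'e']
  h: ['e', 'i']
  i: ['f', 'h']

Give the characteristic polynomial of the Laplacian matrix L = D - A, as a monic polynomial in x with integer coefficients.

x^9 - 16x^8 + 105x^7 - 364x^6 + 715x^5 - 792x^4 + 462x^3 - 120x^2 + 9x

With the vertex order [a, b, c, d, e, f, g, h, i], the degrees are [2, 1, 1, 2, 2, 2, 2, 2, 2], giving D = diag(2, 1, 1, 2, 2, 2, 2, 2, 2) and L = D - A. L has integer entries, so p(x) = det(xI - L) has integer coefficients. Expanding the determinant yields x^9 - 16x^8 + 105x^7 - 364x^6 + 715x^5 - 792x^4 + 462x^3 - 120x^2 + 9x. Since p(0) = det(-L) = 0, x divides p(x).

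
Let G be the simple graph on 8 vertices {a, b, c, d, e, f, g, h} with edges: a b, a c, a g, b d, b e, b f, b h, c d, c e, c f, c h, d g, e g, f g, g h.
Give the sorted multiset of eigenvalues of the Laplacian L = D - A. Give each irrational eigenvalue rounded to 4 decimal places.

With the vertex order [a, b, c, d, e, f, g, h], the degrees are [3, 5, 5, 3, 3, 3, 5, 3], giving D = diag(3, 5, 5, 3, 3, 3, 5, 3) and L = D - A. Since every row of L sums to 0, the all-ones vector is in the kernel and 0 is an eigenvalue. The single zero eigenvalue shows the graph is connected.

[0, 3, 3, 3, 3, 5, 5, 8]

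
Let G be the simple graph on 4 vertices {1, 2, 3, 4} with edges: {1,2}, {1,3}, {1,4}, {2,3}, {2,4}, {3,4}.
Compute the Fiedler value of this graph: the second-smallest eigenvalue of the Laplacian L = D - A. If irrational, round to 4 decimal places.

4

Reading degrees in the order [1, 2, 3, 4] gives [3, 3, 3, 3]; set D = diag(3, 3, 3, 3) and form L = D - A. The smallest Laplacian eigenvalue is always 0. The next one, lambda_2 = 4, measures how hard the graph is to disconnect: larger values mean better connectivity. There is one zero in the spectrum, matching the 1 component.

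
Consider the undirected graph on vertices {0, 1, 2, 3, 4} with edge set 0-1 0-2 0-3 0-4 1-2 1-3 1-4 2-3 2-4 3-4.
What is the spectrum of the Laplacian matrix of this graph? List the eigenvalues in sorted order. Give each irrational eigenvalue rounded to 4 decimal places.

With the vertex order [0, 1, 2, 3, 4], the degrees are [4, 4, 4, 4, 4], giving D = diag(4, 4, 4, 4, 4) and L = D - A. Diagonalising L (or applying a numerical eigensolver to the 5x5 matrix) gives the spectrum above. The single zero eigenvalue shows the graph is connected. There is one zero in the spectrum, matching the 1 component.

[0, 5, 5, 5, 5]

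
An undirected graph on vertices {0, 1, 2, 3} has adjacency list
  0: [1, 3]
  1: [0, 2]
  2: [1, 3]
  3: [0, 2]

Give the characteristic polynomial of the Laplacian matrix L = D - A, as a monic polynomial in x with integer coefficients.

x^4 - 8x^3 + 20x^2 - 16x

With the vertex order [0, 1, 2, 3], the degrees are [2, 2, 2, 2], giving D = diag(2, 2, 2, 2) and L = D - A. L has integer entries, so p(x) = det(xI - L) has integer coefficients. Expanding the determinant yields x^4 - 8x^3 + 20x^2 - 16x. Since p(0) = det(-L) = 0, x divides p(x). The eigenvalues sum to 8, which equals trace(L) = 2|E|.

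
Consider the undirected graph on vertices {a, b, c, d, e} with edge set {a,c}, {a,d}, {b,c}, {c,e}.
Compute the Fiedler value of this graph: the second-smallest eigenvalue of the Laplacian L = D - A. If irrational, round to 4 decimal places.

0.5188

Reading degrees in the order [a, b, c, d, e] gives [2, 1, 3, 1, 1]; set D = diag(2, 1, 3, 1, 1) and form L = D - A. Computing the eigenvalues of L and sorting gives [0, 0.5188, 1, 2.3111, 4.1701]. The Fiedler value lambda_2 = 0.5188 is strictly positive, so the graph is connected. By the matrix-tree theorem the graph has (1/5) * product of the nonzero eigenvalues = 1 spanning tree.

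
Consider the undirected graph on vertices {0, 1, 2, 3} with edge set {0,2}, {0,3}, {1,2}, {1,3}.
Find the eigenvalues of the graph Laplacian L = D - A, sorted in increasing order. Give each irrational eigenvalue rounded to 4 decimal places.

With the vertex order [0, 1, 2, 3], the degrees are [2, 2, 2, 2], giving D = diag(2, 2, 2, 2) and L = D - A. L is symmetric positive semidefinite, so every eigenvalue is real and nonnegative. The single zero eigenvalue shows the graph is connected. There is one zero in the spectrum, matching the 1 component.

[0, 2, 2, 4]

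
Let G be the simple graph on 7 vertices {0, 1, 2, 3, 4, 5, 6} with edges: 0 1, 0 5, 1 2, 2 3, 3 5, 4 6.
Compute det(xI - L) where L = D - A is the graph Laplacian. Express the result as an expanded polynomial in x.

With the vertex order [0, 1, 2, 3, 4, 5, 6], the degrees are [2, 2, 2, 2, 1, 2, 1], giving D = diag(2, 2, 2, 2, 1, 2, 1) and L = D - A. L has integer entries, so p(x) = det(xI - L) has integer coefficients. Expanding the determinant yields x^7 - 12x^6 + 55x^5 - 120x^4 + 125x^3 - 50x^2. The constant term is 0 because L is singular (the all-ones vector lies in its kernel). The largest eigenvalue, 3.6180, is at most the vertex count 7.

x^7 - 12x^6 + 55x^5 - 120x^4 + 125x^3 - 50x^2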